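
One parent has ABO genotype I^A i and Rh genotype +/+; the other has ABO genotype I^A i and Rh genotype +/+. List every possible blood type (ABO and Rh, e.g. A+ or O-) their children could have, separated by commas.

O+, A+

Gametes from I^A i × I^A i give offspring ABO genotypes I^A I^A, I^A i, i i, i.e. phenotypes O, A.
Rh cross +/+ × +/+ → phenotypes Rh+.
Combining independently: O+, A+.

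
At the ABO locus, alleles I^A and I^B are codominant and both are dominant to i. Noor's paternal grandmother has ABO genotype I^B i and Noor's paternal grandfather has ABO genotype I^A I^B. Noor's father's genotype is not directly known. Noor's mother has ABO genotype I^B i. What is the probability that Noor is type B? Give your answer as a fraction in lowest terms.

5/8

Noor's father's ABO genotype from I^B i × I^A I^B: 1/4 I^A I^B, 1/4 I^A i, 1/4 I^B I^B, 1/4 I^B i.
Crossing each possibility with the mother I^B i and summing P(type B): 1/4·1/2 + 1/4·1/4 + 1/4·1 + 1/4·3/4 = 5/8.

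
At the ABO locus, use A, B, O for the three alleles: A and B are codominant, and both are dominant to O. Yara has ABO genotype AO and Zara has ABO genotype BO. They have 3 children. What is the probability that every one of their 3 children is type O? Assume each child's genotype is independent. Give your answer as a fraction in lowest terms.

1/64

ABO cross AO × BO → 1/4 O, 1/4 A, 1/4 B, 1/4 AB.
So P(type O) = 1/4 per child.
All 3 independent: (1/4)^3 = 1/64.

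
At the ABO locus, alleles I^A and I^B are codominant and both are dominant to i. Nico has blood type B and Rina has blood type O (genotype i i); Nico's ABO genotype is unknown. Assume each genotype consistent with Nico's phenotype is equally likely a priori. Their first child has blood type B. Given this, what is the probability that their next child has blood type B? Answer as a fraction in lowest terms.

Possible genotypes: Nico ∈ {I^B I^B, I^B i}; Rina ∈ {i i}.
Weight each parental genotype pair by prior × P(type-B child):
  I^B I^B × i i: posterior weight 2/3; P(next child type B) = 1.
  I^B i × i i: posterior weight 1/3; P(next child type B) = 1/2.
Weighted sum = 5/6.

5/6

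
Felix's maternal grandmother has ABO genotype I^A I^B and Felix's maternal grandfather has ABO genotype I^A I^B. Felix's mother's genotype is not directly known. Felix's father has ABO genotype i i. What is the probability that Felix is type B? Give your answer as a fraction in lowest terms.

1/2

Felix's mother's ABO genotype from I^A I^B × I^A I^B: 1/4 I^A I^A, 1/2 I^A I^B, 1/4 I^B I^B.
Crossing each possibility with the father i i and summing P(type B): 1/4·0 + 1/2·1/2 + 1/4·1 = 1/2.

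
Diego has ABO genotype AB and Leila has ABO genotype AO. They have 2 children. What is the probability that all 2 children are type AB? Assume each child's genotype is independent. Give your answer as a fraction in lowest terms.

ABO cross AB × AO → 1/2 A, 1/4 B, 1/4 AB.
So P(type AB) = 1/4 per child.
All 2 independent: (1/4)^2 = 1/16.

1/16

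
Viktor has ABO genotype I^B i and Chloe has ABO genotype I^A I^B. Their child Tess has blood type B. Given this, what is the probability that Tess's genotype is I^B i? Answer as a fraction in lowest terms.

Cross I^B i × I^A I^B → 1/4 I^A I^B, 1/4 I^A i, 1/4 I^B I^B, 1/4 I^B i.
Type-B genotypes among offspring: I^B I^B (1/4), I^B i (1/4); total 1/2.
P(I^B i | type B) = (1/4) / (1/2) = 1/2.

1/2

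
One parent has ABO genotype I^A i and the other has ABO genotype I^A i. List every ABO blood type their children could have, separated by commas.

O, A

Gametes from I^A i × I^A i give offspring ABO genotypes I^A I^A, I^A i, i i, i.e. phenotypes O, A.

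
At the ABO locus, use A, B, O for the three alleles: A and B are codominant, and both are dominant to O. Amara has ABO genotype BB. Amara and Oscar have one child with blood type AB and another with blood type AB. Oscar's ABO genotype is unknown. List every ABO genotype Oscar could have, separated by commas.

AA, AB, AO

For each candidate genotype of Oscar, check whether crossing it with BB can produce every observed child phenotype.
  AA → possible child types {AB} ✓
  AB → possible child types {B, AB} ✓
  AO → possible child types {B, AB} ✓
  BB → possible child types {B} ✗
  BO → possible child types {B} ✗
  OO → possible child types {B} ✗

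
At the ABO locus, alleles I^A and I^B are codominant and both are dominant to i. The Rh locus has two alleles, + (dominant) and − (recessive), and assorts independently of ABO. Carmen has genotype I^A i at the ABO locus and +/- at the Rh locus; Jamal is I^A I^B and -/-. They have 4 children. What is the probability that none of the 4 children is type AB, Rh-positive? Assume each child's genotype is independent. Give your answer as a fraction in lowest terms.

ABO cross I^A i × I^A I^B → 1/2 A, 1/4 B, 1/4 AB.
Rh cross +/- × -/- → 1/2 Rh+, 1/2 Rh-; so P(type AB, Rh-positive) = 1/4 × 1/2 = 1/8 per child.
P(not type AB, Rh-positive) = 7/8 for one child; (7/8)^4 = 2401/4096.

2401/4096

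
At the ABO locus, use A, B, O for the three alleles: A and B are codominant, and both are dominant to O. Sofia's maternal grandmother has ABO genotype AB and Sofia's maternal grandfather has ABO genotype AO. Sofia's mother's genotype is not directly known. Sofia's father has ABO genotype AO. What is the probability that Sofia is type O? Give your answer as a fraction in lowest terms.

Sofia's mother's ABO genotype from AB × AO: 1/4 AA, 1/4 AB, 1/4 AO, 1/4 BO.
Crossing each possibility with the father AO and summing P(type O): 1/4·0 + 1/4·0 + 1/4·1/4 + 1/4·1/4 = 1/8.

1/8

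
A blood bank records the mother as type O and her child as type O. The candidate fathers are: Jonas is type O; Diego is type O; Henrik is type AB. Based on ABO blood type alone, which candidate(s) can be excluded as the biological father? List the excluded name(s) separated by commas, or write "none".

Henrik

A candidate is excluded only if no genotype consistent with his phenotype could produce a type O child with a type O mother.
Henrik (type AB): no genotype consistent with that phenotype can produce a type-O child with a type-O mother.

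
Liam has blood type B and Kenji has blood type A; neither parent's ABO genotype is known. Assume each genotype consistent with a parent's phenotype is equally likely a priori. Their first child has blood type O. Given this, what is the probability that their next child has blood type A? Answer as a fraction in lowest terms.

Possible genotypes: Liam ∈ {BB, BO}; Kenji ∈ {AA, AO}.
Weight each parental genotype pair by prior × P(type-O child):
  BO × AO: posterior weight 1; P(next child type A) = 1/4.
Weighted sum = 1/4.

1/4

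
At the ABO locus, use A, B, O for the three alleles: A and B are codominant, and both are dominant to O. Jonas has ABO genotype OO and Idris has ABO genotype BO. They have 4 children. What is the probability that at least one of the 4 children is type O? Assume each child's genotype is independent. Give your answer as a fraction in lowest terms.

15/16

ABO cross OO × BO → 1/2 O, 1/2 B.
So P(type O) = 1/2 per child.
P(none) = (1/2)^4 = 1/16; P(at least one) = 1 − 1/16 = 15/16.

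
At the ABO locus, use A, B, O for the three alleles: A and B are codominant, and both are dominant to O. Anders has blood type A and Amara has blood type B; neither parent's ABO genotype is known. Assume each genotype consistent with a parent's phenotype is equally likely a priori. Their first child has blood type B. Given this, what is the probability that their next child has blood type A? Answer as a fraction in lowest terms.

Possible genotypes: Anders ∈ {AA, AO}; Amara ∈ {BB, BO}.
Weight each parental genotype pair by prior × P(type-B child):
  AO × BB: posterior weight 2/3; P(next child type A) = 0.
  AO × BO: posterior weight 1/3; P(next child type A) = 1/4.
Weighted sum = 1/12.

1/12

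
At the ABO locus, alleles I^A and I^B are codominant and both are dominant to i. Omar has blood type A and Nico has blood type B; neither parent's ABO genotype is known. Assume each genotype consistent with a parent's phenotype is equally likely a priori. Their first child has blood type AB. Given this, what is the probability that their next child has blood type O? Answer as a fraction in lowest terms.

Possible genotypes: Omar ∈ {I^A I^A, I^A i}; Nico ∈ {I^B I^B, I^B i}.
Weight each parental genotype pair by prior × P(type-AB child):
  I^A I^A × I^B I^B: posterior weight 4/9; P(next child type O) = 0.
  I^A I^A × I^B i: posterior weight 2/9; P(next child type O) = 0.
  I^A i × I^B I^B: posterior weight 2/9; P(next child type O) = 0.
  I^A i × I^B i: posterior weight 1/9; P(next child type O) = 1/4.
Weighted sum = 1/36.

1/36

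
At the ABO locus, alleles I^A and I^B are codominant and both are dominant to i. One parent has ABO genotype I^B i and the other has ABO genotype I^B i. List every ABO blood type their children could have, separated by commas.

O, B

Gametes from I^B i × I^B i give offspring ABO genotypes I^B I^B, I^B i, i i, i.e. phenotypes O, B.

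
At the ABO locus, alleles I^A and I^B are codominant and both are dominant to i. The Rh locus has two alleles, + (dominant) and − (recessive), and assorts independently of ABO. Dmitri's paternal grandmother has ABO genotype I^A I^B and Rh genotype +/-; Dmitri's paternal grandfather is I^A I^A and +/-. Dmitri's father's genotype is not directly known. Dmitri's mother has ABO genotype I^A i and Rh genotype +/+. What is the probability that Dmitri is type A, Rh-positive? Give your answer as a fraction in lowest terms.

3/4

Dmitri's father's ABO genotype from I^A I^B × I^A I^A: 1/2 I^A I^A, 1/2 I^A I^B.
Crossing each possibility with the mother I^A i and summing P(type A): 1/2·1 + 1/2·1/2 = 3/4.
Similarly for Rh via the father's Rh distribution: P(Rh+) = 1.
Independent loci: 3/4 × 1 = 3/4.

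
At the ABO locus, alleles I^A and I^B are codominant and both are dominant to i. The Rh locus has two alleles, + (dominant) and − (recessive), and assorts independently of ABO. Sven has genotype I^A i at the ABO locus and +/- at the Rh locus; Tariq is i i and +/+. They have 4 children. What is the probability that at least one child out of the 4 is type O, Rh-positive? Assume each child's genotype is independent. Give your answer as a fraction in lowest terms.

15/16

ABO cross I^A i × i i → 1/2 O, 1/2 A.
Rh cross +/- × +/+ → 1 Rh+; so P(type O, Rh-positive) = 1/2 × 1 = 1/2 per child.
P(none) = (1/2)^4 = 1/16; P(at least one) = 1 − 1/16 = 15/16.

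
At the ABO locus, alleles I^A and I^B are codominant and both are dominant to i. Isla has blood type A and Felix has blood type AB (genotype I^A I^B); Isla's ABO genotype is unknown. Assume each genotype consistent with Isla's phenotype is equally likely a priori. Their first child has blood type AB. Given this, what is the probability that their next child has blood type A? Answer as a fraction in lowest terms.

1/2

Possible genotypes: Isla ∈ {I^A I^A, I^A i}; Felix ∈ {I^A I^B}.
Weight each parental genotype pair by prior × P(type-AB child):
  I^A I^A × I^A I^B: posterior weight 2/3; P(next child type A) = 1/2.
  I^A i × I^A I^B: posterior weight 1/3; P(next child type A) = 1/2.
Weighted sum = 1/2.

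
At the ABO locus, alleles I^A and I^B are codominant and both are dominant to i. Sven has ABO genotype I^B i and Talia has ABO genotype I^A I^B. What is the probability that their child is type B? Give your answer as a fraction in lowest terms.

1/2

ABO cross I^B i × I^A I^B → offspring phenotypes: 1/4 A, 1/2 B, 1/4 AB.
So P(type B) = 1/2.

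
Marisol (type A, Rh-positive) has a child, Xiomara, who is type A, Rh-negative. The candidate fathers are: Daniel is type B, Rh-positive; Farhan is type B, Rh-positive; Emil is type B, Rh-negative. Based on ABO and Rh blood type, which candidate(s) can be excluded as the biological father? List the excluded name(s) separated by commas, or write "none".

none

A candidate is excluded only if no genotype consistent with his phenotype could produce a type A, Rh-negative child with a type A, Rh-positive mother.
Every candidate has at least one consistent genotype combination, so none can be excluded.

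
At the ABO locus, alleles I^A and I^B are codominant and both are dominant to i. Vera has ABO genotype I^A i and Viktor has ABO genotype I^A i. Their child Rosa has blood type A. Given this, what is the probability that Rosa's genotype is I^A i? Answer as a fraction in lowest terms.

Cross I^A i × I^A i → 1/4 I^A I^A, 1/2 I^A i, 1/4 i i.
Type-A genotypes among offspring: I^A I^A (1/4), I^A i (1/2); total 3/4.
P(I^A i | type A) = (1/2) / (3/4) = 2/3.

2/3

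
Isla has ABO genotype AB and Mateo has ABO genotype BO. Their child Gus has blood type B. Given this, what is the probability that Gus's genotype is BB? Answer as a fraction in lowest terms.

Cross AB × BO → 1/4 AB, 1/4 AO, 1/4 BB, 1/4 BO.
Type-B genotypes among offspring: BB (1/4), BO (1/4); total 1/2.
P(BB | type B) = (1/4) / (1/2) = 1/2.

1/2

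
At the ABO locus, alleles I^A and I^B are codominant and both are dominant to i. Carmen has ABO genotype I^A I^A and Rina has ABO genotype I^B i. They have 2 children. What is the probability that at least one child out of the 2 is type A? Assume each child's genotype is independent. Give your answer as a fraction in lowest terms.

ABO cross I^A I^A × I^B i → 1/2 A, 1/2 AB.
So P(type A) = 1/2 per child.
P(none) = (1/2)^2 = 1/4; P(at least one) = 1 − 1/4 = 3/4.

3/4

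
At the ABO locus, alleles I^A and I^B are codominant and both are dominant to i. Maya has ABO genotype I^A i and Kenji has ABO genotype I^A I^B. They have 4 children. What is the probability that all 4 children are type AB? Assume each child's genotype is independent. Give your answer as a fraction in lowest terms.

ABO cross I^A i × I^A I^B → 1/2 A, 1/4 B, 1/4 AB.
So P(type AB) = 1/4 per child.
All 4 independent: (1/4)^4 = 1/256.

1/256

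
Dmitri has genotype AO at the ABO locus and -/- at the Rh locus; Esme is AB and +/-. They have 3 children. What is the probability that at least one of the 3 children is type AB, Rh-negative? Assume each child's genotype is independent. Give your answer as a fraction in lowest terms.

ABO cross AO × AB → 1/2 A, 1/4 B, 1/4 AB.
Rh cross -/- × +/- → 1/2 Rh+, 1/2 Rh-; so P(type AB, Rh-negative) = 1/4 × 1/2 = 1/8 per child.
P(none) = (7/8)^3 = 343/512; P(at least one) = 1 − 343/512 = 169/512.

169/512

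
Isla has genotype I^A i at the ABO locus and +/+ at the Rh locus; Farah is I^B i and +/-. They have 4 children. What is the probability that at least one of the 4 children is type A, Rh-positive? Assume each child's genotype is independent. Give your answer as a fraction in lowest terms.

175/256

ABO cross I^A i × I^B i → 1/4 O, 1/4 A, 1/4 B, 1/4 AB.
Rh cross +/+ × +/- → 1 Rh+; so P(type A, Rh-positive) = 1/4 × 1 = 1/4 per child.
P(none) = (3/4)^4 = 81/256; P(at least one) = 1 − 81/256 = 175/256.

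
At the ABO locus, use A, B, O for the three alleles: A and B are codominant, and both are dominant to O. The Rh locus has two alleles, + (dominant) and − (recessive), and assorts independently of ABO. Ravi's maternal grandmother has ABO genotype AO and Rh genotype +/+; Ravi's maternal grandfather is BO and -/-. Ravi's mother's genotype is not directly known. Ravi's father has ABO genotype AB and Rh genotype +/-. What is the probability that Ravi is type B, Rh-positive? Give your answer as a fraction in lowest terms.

Ravi's mother's ABO genotype from AO × BO: 1/4 AB, 1/4 AO, 1/4 BO, 1/4 OO.
Crossing each possibility with the father AB and summing P(type B): 1/4·1/4 + 1/4·1/4 + 1/4·1/2 + 1/4·1/2 = 3/8.
Similarly for Rh via the mother's Rh distribution: P(Rh+) = 3/4.
Independent loci: 3/8 × 3/4 = 9/32.

9/32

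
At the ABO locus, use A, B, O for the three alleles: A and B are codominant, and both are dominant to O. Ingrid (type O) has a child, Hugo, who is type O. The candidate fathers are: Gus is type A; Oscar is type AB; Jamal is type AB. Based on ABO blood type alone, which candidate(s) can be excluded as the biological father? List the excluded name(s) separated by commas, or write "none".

A candidate is excluded only if no genotype consistent with his phenotype could produce a type O child with a type O mother.
Oscar (type AB): no genotype consistent with that phenotype can produce a type-O child with a type-O mother.
Jamal (type AB): no genotype consistent with that phenotype can produce a type-O child with a type-O mother.

Oscar, Jamal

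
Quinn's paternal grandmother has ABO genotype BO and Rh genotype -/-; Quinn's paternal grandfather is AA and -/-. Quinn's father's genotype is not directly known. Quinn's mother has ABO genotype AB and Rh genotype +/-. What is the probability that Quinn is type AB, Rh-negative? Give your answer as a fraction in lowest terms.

3/16

Quinn's father's ABO genotype from BO × AA: 1/2 AB, 1/2 AO.
Crossing each possibility with the mother AB and summing P(type AB): 1/2·1/2 + 1/2·1/4 = 3/8.
Similarly for Rh via the father's Rh distribution: P(Rh-) = 1/2.
Independent loci: 3/8 × 1/2 = 3/16.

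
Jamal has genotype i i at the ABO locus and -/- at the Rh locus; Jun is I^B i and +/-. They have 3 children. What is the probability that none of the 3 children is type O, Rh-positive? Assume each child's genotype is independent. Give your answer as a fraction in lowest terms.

ABO cross i i × I^B i → 1/2 O, 1/2 B.
Rh cross -/- × +/- → 1/2 Rh+, 1/2 Rh-; so P(type O, Rh-positive) = 1/2 × 1/2 = 1/4 per child.
P(not type O, Rh-positive) = 3/4 for one child; (3/4)^3 = 27/64.

27/64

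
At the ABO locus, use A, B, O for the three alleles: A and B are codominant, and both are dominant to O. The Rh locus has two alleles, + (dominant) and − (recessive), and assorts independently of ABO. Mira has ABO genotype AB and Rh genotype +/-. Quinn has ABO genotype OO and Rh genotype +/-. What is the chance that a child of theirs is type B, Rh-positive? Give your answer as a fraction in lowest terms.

3/8

ABO cross AB × OO → offspring phenotypes: 1/2 A, 1/2 B.
Rh cross +/- × +/- → 3/4 Rh+, 1/4 Rh-.
Independent loci: P(type B, Rh-positive) = 1/2 × 3/4 = 3/8.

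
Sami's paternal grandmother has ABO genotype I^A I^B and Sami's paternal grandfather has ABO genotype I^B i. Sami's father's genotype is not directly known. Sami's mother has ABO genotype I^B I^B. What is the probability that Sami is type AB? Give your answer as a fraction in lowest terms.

1/4

Sami's father's ABO genotype from I^A I^B × I^B i: 1/4 I^A I^B, 1/4 I^A i, 1/4 I^B I^B, 1/4 I^B i.
Crossing each possibility with the mother I^B I^B and summing P(type AB): 1/4·1/2 + 1/4·1/2 + 1/4·0 + 1/4·0 = 1/4.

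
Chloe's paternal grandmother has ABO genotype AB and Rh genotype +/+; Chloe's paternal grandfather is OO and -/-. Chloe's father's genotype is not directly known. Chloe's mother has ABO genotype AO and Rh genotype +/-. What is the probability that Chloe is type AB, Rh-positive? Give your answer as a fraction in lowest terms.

Chloe's father's ABO genotype from AB × OO: 1/2 AO, 1/2 BO.
Crossing each possibility with the mother AO and summing P(type AB): 1/2·0 + 1/2·1/4 = 1/8.
Similarly for Rh via the father's Rh distribution: P(Rh+) = 3/4.
Independent loci: 1/8 × 3/4 = 3/32.

3/32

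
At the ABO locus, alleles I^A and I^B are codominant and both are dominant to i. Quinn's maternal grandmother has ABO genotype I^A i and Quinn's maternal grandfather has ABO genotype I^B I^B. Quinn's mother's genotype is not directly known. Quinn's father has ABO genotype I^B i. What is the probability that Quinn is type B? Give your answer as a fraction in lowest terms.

Quinn's mother's ABO genotype from I^A i × I^B I^B: 1/2 I^A I^B, 1/2 I^B i.
Crossing each possibility with the father I^B i and summing P(type B): 1/2·1/2 + 1/2·3/4 = 5/8.

5/8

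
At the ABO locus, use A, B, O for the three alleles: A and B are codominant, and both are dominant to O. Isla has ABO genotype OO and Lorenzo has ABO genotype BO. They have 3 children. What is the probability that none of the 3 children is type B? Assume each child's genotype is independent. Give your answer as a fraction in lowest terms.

1/8

ABO cross OO × BO → 1/2 O, 1/2 B.
So P(type B) = 1/2 per child.
P(not type B) = 1/2 for one child; (1/2)^3 = 1/8.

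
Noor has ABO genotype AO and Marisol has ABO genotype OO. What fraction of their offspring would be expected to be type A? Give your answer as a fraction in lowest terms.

1/2

ABO cross AO × OO → offspring phenotypes: 1/2 O, 1/2 A.
So P(type A) = 1/2.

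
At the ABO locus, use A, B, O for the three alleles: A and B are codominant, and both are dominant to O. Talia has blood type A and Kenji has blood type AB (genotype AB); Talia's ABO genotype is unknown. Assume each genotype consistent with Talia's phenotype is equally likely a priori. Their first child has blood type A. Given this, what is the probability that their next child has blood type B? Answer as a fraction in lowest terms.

Possible genotypes: Talia ∈ {AA, AO}; Kenji ∈ {AB}.
Weight each parental genotype pair by prior × P(type-A child):
  AA × AB: posterior weight 1/2; P(next child type B) = 0.
  AO × AB: posterior weight 1/2; P(next child type B) = 1/4.
Weighted sum = 1/8.

1/8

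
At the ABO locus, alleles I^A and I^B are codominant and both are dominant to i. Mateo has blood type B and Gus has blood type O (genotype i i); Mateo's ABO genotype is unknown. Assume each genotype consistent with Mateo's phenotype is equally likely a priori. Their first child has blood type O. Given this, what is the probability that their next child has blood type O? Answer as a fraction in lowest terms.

Possible genotypes: Mateo ∈ {I^B I^B, I^B i}; Gus ∈ {i i}.
Weight each parental genotype pair by prior × P(type-O child):
  I^B i × i i: posterior weight 1; P(next child type O) = 1/2.
Weighted sum = 1/2.

1/2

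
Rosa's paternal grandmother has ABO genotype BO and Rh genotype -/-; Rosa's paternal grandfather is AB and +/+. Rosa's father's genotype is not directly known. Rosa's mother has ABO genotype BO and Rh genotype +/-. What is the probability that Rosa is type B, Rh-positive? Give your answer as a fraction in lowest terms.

Rosa's father's ABO genotype from BO × AB: 1/4 AB, 1/4 AO, 1/4 BB, 1/4 BO.
Crossing each possibility with the mother BO and summing P(type B): 1/4·1/2 + 1/4·1/4 + 1/4·1 + 1/4·3/4 = 5/8.
Similarly for Rh via the father's Rh distribution: P(Rh+) = 3/4.
Independent loci: 5/8 × 3/4 = 15/32.

15/32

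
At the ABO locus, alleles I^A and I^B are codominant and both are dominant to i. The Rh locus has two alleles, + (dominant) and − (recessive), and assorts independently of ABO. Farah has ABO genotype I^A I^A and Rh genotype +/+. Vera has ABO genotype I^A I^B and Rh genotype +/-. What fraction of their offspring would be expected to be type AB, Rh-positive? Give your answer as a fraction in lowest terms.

1/2

ABO cross I^A I^A × I^A I^B → offspring phenotypes: 1/2 A, 1/2 AB.
Rh cross +/+ × +/- → 1 Rh+.
Independent loci: P(type AB, Rh-positive) = 1/2 × 1 = 1/2.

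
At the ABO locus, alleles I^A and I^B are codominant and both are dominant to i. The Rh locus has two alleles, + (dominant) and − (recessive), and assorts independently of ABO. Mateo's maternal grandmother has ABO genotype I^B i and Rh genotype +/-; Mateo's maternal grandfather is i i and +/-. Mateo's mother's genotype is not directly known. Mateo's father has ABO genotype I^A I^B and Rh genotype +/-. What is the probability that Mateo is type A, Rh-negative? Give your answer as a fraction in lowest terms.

Mateo's mother's ABO genotype from I^B i × i i: 1/2 I^B i, 1/2 i i.
Crossing each possibility with the father I^A I^B and summing P(type A): 1/2·1/4 + 1/2·1/2 = 3/8.
Similarly for Rh via the mother's Rh distribution: P(Rh-) = 1/4.
Independent loci: 3/8 × 1/4 = 3/32.

3/32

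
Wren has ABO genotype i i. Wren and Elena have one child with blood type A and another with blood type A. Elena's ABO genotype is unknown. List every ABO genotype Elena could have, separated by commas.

I^A I^A, I^A I^B, I^A i

For each candidate genotype of Elena, check whether crossing it with i i can produce every observed child phenotype.
  I^A I^A → possible child types {A} ✓
  I^A I^B → possible child types {A, B} ✓
  I^A i → possible child types {O, A} ✓
  I^B I^B → possible child types {B} ✗
  I^B i → possible child types {O, B} ✗
  i i → possible child types {O} ✗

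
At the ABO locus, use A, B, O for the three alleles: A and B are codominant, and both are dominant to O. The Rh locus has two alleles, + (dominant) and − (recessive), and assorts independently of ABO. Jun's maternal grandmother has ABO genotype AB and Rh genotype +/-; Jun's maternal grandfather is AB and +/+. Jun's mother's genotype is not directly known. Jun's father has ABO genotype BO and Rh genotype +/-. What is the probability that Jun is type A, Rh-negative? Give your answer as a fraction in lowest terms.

1/32

Jun's mother's ABO genotype from AB × AB: 1/4 AA, 1/2 AB, 1/4 BB.
Crossing each possibility with the father BO and summing P(type A): 1/4·1/2 + 1/2·1/4 + 1/4·0 = 1/4.
Similarly for Rh via the mother's Rh distribution: P(Rh-) = 1/8.
Independent loci: 1/4 × 1/8 = 1/32.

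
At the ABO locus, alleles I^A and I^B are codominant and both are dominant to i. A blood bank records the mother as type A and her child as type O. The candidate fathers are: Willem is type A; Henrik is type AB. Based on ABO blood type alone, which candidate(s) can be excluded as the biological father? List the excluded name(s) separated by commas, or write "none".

A candidate is excluded only if no genotype consistent with his phenotype could produce a type O child with a type A mother.
Henrik (type AB): no genotype consistent with that phenotype can produce a type-O child with a type-A mother.

Henrik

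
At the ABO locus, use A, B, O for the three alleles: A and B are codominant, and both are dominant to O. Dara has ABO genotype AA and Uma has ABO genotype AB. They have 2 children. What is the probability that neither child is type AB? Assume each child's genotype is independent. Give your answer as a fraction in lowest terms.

ABO cross AA × AB → 1/2 A, 1/2 AB.
So P(type AB) = 1/2 per child.
P(not type AB) = 1/2 for one child; (1/2)^2 = 1/4.

1/4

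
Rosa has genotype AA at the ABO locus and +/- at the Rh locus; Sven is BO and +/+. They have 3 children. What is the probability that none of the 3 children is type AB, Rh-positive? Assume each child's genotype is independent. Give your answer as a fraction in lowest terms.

ABO cross AA × BO → 1/2 A, 1/2 AB.
Rh cross +/- × +/+ → 1 Rh+; so P(type AB, Rh-positive) = 1/2 × 1 = 1/2 per child.
P(not type AB, Rh-positive) = 1/2 for one child; (1/2)^3 = 1/8.

1/8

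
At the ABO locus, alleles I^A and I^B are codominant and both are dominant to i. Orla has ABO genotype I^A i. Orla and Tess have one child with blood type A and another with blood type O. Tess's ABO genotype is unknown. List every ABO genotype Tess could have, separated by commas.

For each candidate genotype of Tess, check whether crossing it with I^A i can produce every observed child phenotype.
  I^A I^A → possible child types {A} ✗
  I^A I^B → possible child types {A, B, AB} ✗
  I^A i → possible child types {O, A} ✓
  I^B I^B → possible child types {B, AB} ✗
  I^B i → possible child types {O, A, B, AB} ✓
  i i → possible child types {O, A} ✓

I^A i, I^B i, i i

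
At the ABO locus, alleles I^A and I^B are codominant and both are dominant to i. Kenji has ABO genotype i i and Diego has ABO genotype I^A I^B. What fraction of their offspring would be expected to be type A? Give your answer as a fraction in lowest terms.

1/2

ABO cross i i × I^A I^B → offspring phenotypes: 1/2 A, 1/2 B.
So P(type A) = 1/2.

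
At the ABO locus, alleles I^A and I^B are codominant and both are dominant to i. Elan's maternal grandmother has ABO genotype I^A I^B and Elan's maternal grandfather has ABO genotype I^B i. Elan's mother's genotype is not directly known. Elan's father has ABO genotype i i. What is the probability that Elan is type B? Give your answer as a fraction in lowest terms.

Elan's mother's ABO genotype from I^A I^B × I^B i: 1/4 I^A I^B, 1/4 I^A i, 1/4 I^B I^B, 1/4 I^B i.
Crossing each possibility with the father i i and summing P(type B): 1/4·1/2 + 1/4·0 + 1/4·1 + 1/4·1/2 = 1/2.

1/2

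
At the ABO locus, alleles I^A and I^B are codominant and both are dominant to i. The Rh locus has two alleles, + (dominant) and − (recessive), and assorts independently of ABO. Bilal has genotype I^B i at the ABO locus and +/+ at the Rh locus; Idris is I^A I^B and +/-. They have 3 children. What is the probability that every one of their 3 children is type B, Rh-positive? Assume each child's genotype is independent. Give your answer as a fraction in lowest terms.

ABO cross I^B i × I^A I^B → 1/4 A, 1/2 B, 1/4 AB.
Rh cross +/+ × +/- → 1 Rh+; so P(type B, Rh-positive) = 1/2 × 1 = 1/2 per child.
All 3 independent: (1/2)^3 = 1/8.

1/8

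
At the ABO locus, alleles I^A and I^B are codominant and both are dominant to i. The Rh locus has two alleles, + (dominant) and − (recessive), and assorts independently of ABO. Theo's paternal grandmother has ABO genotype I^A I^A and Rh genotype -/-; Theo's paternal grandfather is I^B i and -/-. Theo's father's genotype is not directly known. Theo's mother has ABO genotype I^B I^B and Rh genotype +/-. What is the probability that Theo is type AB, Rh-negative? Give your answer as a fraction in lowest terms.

1/4

Theo's father's ABO genotype from I^A I^A × I^B i: 1/2 I^A I^B, 1/2 I^A i.
Crossing each possibility with the mother I^B I^B and summing P(type AB): 1/2·1/2 + 1/2·1/2 = 1/2.
Similarly for Rh via the father's Rh distribution: P(Rh-) = 1/2.
Independent loci: 1/2 × 1/2 = 1/4.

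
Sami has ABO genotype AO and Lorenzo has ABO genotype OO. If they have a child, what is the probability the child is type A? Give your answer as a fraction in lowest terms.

ABO cross AO × OO → offspring phenotypes: 1/2 O, 1/2 A.
So P(type A) = 1/2.

1/2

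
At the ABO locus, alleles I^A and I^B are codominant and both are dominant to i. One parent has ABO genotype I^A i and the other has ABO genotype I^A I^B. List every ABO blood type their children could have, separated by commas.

A, B, AB

Gametes from I^A i × I^A I^B give offspring ABO genotypes I^A I^A, I^A I^B, I^A i, I^B i, i.e. phenotypes A, B, AB.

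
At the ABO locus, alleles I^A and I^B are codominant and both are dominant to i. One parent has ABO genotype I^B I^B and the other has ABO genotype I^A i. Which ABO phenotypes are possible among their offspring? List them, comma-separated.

Gametes from I^B I^B × I^A i give offspring ABO genotypes I^A I^B, I^B i, i.e. phenotypes B, AB.

B, AB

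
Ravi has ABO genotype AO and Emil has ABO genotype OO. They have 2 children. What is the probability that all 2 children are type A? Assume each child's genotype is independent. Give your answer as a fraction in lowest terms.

1/4

ABO cross AO × OO → 1/2 O, 1/2 A.
So P(type A) = 1/2 per child.
All 2 independent: (1/2)^2 = 1/4.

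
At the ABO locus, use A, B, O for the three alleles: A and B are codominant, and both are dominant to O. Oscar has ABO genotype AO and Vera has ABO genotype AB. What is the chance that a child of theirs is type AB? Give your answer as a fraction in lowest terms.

1/4

ABO cross AO × AB → offspring phenotypes: 1/2 A, 1/4 B, 1/4 AB.
So P(type AB) = 1/4.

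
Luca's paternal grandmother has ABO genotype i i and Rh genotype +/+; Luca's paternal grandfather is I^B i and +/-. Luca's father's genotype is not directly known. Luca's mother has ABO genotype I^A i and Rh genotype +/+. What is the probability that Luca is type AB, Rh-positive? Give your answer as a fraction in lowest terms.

1/8

Luca's father's ABO genotype from i i × I^B i: 1/2 I^B i, 1/2 i i.
Crossing each possibility with the mother I^A i and summing P(type AB): 1/2·1/4 + 1/2·0 = 1/8.
Similarly for Rh via the father's Rh distribution: P(Rh+) = 1.
Independent loci: 1/8 × 1 = 1/8.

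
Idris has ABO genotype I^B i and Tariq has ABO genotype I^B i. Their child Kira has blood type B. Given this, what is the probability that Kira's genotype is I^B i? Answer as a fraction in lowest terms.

2/3

Cross I^B i × I^B i → 1/4 I^B I^B, 1/2 I^B i, 1/4 i i.
Type-B genotypes among offspring: I^B I^B (1/4), I^B i (1/2); total 3/4.
P(I^B i | type B) = (1/2) / (3/4) = 2/3.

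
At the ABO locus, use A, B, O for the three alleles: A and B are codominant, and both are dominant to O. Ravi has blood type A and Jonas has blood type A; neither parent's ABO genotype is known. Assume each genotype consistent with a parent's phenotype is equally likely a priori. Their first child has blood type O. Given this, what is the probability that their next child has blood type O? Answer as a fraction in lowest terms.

Possible genotypes: Ravi ∈ {AA, AO}; Jonas ∈ {AA, AO}.
Weight each parental genotype pair by prior × P(type-O child):
  AO × AO: posterior weight 1; P(next child type O) = 1/4.
Weighted sum = 1/4.

1/4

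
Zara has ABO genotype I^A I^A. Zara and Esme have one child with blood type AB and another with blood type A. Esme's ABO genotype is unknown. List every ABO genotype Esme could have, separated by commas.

For each candidate genotype of Esme, check whether crossing it with I^A I^A can produce every observed child phenotype.
  I^A I^A → possible child types {A} ✗
  I^A I^B → possible child types {A, AB} ✓
  I^A i → possible child types {A} ✗
  I^B I^B → possible child types {AB} ✗
  I^B i → possible child types {A, AB} ✓
  i i → possible child types {A} ✗

I^A I^B, I^B i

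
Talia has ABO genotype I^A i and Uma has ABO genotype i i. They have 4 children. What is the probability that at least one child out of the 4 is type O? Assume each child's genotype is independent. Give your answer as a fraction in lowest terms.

ABO cross I^A i × i i → 1/2 O, 1/2 A.
So P(type O) = 1/2 per child.
P(none) = (1/2)^4 = 1/16; P(at least one) = 1 − 1/16 = 15/16.

15/16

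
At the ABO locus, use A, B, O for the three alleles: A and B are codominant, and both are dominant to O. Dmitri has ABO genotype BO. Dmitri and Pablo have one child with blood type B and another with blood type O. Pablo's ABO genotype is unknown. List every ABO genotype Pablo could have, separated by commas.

For each candidate genotype of Pablo, check whether crossing it with BO can produce every observed child phenotype.
  AA → possible child types {A, AB} ✗
  AB → possible child types {A, B, AB} ✗
  AO → possible child types {O, A, B, AB} ✓
  BB → possible child types {B} ✗
  BO → possible child types {O, B} ✓
  OO → possible child types {O, B} ✓

AO, BO, OO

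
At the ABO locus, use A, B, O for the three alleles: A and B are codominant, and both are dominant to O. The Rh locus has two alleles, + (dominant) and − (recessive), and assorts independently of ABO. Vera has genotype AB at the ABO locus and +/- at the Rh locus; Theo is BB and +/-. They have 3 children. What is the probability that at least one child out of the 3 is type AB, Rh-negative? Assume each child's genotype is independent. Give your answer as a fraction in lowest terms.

169/512

ABO cross AB × BB → 1/2 B, 1/2 AB.
Rh cross +/- × +/- → 3/4 Rh+, 1/4 Rh-; so P(type AB, Rh-negative) = 1/2 × 1/4 = 1/8 per child.
P(none) = (7/8)^3 = 343/512; P(at least one) = 1 − 343/512 = 169/512.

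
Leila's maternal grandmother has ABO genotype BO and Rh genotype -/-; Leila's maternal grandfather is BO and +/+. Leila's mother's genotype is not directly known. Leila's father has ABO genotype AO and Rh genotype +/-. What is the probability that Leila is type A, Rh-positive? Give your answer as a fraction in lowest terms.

3/16

Leila's mother's ABO genotype from BO × BO: 1/4 BB, 1/2 BO, 1/4 OO.
Crossing each possibility with the father AO and summing P(type A): 1/4·0 + 1/2·1/4 + 1/4·1/2 = 1/4.
Similarly for Rh via the mother's Rh distribution: P(Rh+) = 3/4.
Independent loci: 1/4 × 3/4 = 3/16.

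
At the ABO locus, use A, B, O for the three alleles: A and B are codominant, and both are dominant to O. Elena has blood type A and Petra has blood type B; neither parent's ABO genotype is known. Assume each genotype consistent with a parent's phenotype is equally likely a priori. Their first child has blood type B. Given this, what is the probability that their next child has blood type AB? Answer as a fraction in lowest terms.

Possible genotypes: Elena ∈ {AA, AO}; Petra ∈ {BB, BO}.
Weight each parental genotype pair by prior × P(type-B child):
  AO × BB: posterior weight 2/3; P(next child type AB) = 1/2.
  AO × BO: posterior weight 1/3; P(next child type AB) = 1/4.
Weighted sum = 5/12.

5/12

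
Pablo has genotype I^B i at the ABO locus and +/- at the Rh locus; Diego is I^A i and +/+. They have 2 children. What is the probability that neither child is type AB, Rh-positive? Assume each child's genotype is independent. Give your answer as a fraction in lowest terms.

9/16

ABO cross I^B i × I^A i → 1/4 O, 1/4 A, 1/4 B, 1/4 AB.
Rh cross +/- × +/+ → 1 Rh+; so P(type AB, Rh-positive) = 1/4 × 1 = 1/4 per child.
P(not type AB, Rh-positive) = 3/4 for one child; (3/4)^2 = 9/16.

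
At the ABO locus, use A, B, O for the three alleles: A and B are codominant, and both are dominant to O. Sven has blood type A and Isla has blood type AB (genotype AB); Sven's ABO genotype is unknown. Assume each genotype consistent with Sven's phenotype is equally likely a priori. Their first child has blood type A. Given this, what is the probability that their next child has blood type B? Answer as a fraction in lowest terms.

1/8

Possible genotypes: Sven ∈ {AA, AO}; Isla ∈ {AB}.
Weight each parental genotype pair by prior × P(type-A child):
  AA × AB: posterior weight 1/2; P(next child type B) = 0.
  AO × AB: posterior weight 1/2; P(next child type B) = 1/4.
Weighted sum = 1/8.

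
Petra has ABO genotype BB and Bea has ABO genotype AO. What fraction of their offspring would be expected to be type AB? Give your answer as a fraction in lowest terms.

1/2

ABO cross BB × AO → offspring phenotypes: 1/2 B, 1/2 AB.
So P(type AB) = 1/2.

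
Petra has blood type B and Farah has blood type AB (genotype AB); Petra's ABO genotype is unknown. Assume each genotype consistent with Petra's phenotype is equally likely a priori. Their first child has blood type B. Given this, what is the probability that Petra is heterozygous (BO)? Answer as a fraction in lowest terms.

Possible genotypes: Petra ∈ {BB, BO}; Farah ∈ {AB}.
Weight each parental genotype pair by prior × P(type-B child):
  BB × AB: posterior weight 1/2.
  BO × AB: posterior weight 1/2.
Sum the posterior weight over pairs where Petra is BO: 1/2.

1/2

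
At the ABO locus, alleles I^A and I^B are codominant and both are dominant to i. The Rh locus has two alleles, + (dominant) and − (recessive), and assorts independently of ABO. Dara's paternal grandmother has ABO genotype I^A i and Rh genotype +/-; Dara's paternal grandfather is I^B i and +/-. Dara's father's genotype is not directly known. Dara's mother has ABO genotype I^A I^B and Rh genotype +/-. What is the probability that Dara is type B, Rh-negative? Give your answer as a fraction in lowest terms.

3/32

Dara's father's ABO genotype from I^A i × I^B i: 1/4 I^A I^B, 1/4 I^A i, 1/4 I^B i, 1/4 i i.
Crossing each possibility with the mother I^A I^B and summing P(type B): 1/4·1/4 + 1/4·1/4 + 1/4·1/2 + 1/4·1/2 = 3/8.
Similarly for Rh via the father's Rh distribution: P(Rh-) = 1/4.
Independent loci: 3/8 × 1/4 = 3/32.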